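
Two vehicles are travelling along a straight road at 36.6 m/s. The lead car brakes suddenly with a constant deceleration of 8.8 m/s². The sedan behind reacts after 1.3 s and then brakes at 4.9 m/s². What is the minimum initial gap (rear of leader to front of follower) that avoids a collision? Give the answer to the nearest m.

Minimum gap ≈ 108 m

Leader travels v²/(2a_L) = 1339.560 / 17.600 = 76.111 m before stopping.
Follower covers v·t_r = 36.6000 × 1.3 = 47.580 m while reacting, then v²/(2a_F) = 1339.560 / 9.800 = 136.690 m while braking, for a total of 47.580 + 136.690 = 184.270 m.
Since a_F ≤ a_L and the follower starts braking later, the follower is never slower than the leader, so the closest approach is when both have stopped.
Minimum gap = 184.270 − 76.111 = 108.159 m.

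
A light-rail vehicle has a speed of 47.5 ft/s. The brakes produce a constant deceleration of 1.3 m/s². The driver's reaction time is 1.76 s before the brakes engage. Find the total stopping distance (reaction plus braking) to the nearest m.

47.5 ft/s × 0.3048 = 14.4780 m/s.
Reaction distance = v·t_r = 14.4780 × 1.76 = 25.481 m.
Braking distance = v²/(2a) = 14.4780² / (2 × 1.300) = 209.612 / 2.600 = 80.620 m.
Total = 25.481 + 80.620 = 106.101 m.

Total stopping distance ≈ 106 m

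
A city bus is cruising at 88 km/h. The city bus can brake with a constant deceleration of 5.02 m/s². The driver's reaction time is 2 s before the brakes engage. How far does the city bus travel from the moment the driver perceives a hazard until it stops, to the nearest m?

Total stopping distance ≈ 108 m

88 km/h ÷ 3.6 = 24.4444 m/s.
Reaction distance = v·t_r = 24.4444 × 2 = 48.889 m.
Braking distance = v²/(2a) = 24.4444² / (2 × 5.020) = 597.529 / 10.040 = 59.515 m.
Total = 48.889 + 59.515 = 108.404 m.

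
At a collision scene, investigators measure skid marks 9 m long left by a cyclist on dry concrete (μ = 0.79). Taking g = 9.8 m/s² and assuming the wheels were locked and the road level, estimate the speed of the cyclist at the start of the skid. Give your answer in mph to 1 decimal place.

Deceleration a = μg = 0.79 × 9.8 = 7.742 m/s².
v = √(2a·d) = √(2 × 7.742 × 9) = √139.356 = 11.8049 m/s.
= 11.8049 ÷ 0.44704 = 26.407 mph.

Initial speed ≈ 26.4 mph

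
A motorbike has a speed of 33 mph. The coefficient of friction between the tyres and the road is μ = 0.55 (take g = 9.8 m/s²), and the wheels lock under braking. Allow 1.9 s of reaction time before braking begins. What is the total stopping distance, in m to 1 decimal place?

33 mph × 0.44704 = 14.7523 m/s.
a = μg = 0.55 × 9.8 = 5.390 m/s².
Reaction distance = v·t_r = 14.7523 × 1.9 = 28.029 m.
Braking distance = v²/(2a) = 14.7523² / (2 × 5.390) = 217.630 / 10.780 = 20.188 m.
Total = 28.029 + 20.188 = 48.217 m.

Total stopping distance ≈ 48.2 m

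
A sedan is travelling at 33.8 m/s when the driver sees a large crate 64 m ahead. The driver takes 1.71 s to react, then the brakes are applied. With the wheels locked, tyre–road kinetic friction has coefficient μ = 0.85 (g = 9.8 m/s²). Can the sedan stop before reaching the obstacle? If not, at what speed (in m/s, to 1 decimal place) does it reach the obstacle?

No — it strikes the obstacle at 32.2 m/s

a = μg = 0.85 × 9.8 = 8.330 m/s².
Reaction distance = 33.8000 × 1.71 = 57.798 m.
Braking distance needed to stop: v²/(2a) = 1142.440 / 16.660 = 68.574 m, so total needed = 57.798 + 68.574 = 126.372 m > 64 m — it cannot stop.
Distance remaining when braking begins: 64 − 57.798 = 6.202 m.
v² = v₀² − 2a·d = 1142.440 − 2 × 8.330 × 6.202 = 1039.115 m²/s².
v = √1039.115 = 32.235 m/s.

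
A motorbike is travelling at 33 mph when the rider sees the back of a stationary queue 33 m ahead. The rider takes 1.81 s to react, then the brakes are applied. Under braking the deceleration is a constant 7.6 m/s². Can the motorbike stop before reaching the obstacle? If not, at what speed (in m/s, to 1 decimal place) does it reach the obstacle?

33 mph × 0.44704 = 14.7523 m/s.
Reaction distance = 14.7523 × 1.81 = 26.702 m.
Braking distance needed to stop: v²/(2a) = 217.630 / 15.200 = 14.318 m, so total needed = 26.702 + 14.318 = 41.020 m > 33 m — it cannot stop.
Distance remaining when braking begins: 33 − 26.702 = 6.298 m.
v² = v₀² − 2a·d = 217.630 − 2 × 7.600 × 6.298 = 121.900 m²/s².
v = √121.900 = 11.041 m/s.

No — it strikes the obstacle at 11.0 m/s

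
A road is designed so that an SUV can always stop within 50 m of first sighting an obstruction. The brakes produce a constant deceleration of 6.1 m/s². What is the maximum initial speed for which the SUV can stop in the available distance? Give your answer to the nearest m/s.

v²/(2a) = d ⇒ v = √(2 × 6.100 × 50) = √610.00 = 24.6982 m/s.

Maximum speed ≈ 25 m/s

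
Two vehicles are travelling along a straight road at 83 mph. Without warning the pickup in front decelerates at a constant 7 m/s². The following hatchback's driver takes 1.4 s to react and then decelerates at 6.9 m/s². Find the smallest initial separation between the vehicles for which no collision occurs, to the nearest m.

83 mph × 0.44704 = 37.1043 m/s.
Leader travels v²/(2a_L) = 1376.729 / 14.000 = 98.338 m before stopping.
Follower covers v·t_r = 37.1043 × 1.4 = 51.946 m while reacting, then v²/(2a_F) = 1376.729 / 13.800 = 99.763 m while braking, for a total of 51.946 + 99.763 = 151.709 m.
Since a_F ≤ a_L and the follower starts braking later, the follower is never slower than the leader, so the closest approach is when both have stopped.
Minimum gap = 151.709 − 98.338 = 53.371 m.

Minimum gap ≈ 53 m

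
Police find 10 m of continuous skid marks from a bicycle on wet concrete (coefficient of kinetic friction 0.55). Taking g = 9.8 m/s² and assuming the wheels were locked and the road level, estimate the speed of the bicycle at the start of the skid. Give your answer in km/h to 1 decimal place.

Deceleration a = μg = 0.55 × 9.8 = 5.390 m/s².
v = √(2a·d) = √(2 × 5.390 × 10) = √107.800 = 10.3827 m/s.
= 10.3827 × 3.6 = 37.378 km/h.

Initial speed ≈ 37.4 km/h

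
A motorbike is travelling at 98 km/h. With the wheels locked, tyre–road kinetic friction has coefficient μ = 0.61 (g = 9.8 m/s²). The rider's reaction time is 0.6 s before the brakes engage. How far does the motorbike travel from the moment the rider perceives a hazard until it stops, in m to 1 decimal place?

Total stopping distance ≈ 78.3 m

98 km/h ÷ 3.6 = 27.2222 m/s.
a = μg = 0.61 × 9.8 = 5.978 m/s².
Reaction distance = v·t_r = 27.2222 × 0.6 = 16.333 m.
Braking distance = v²/(2a) = 27.2222² / (2 × 5.978) = 741.048 / 11.956 = 61.981 m.
Total = 16.333 + 61.981 = 78.314 m.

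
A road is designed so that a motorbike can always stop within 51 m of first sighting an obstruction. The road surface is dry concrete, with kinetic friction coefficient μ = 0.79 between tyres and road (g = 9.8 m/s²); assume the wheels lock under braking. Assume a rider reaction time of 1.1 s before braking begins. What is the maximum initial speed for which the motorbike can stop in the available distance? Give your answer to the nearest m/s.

a = μg = 0.79 × 9.8 = 7.742 m/s².
Stopping distance: v·t_r + v²/(2a) = 51 with t_r = 1.1 s and a = 7.742 m/s².
So v² + 17.032 v − 789.68 = 0.
Positive root: v = −a·t_r + √((a·t_r)² + 2a·d) = −8.516 + √(72.522 + 789.68) = 20.8473 m/s.

Maximum speed ≈ 21 m/s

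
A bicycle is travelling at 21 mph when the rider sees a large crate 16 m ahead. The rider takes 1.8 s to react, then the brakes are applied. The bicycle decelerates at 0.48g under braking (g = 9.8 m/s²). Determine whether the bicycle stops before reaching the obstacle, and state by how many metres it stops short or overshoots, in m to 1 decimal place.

21 mph × 0.44704 = 9.3878 m/s.
a = 0.48 × 9.8 = 4.704 m/s².
Reaction distance = 9.3878 × 1.8 = 16.898 m.
Braking distance = v²/(2a) = 88.131 / 9.408 = 9.368 m.
Total stopping distance = 16.898 + 9.368 = 26.266 m, vs 16 m available — it cannot stop in time and overshoots by 26.266 − 16 = 10.266 m.

No — it overshoots by 10.3 m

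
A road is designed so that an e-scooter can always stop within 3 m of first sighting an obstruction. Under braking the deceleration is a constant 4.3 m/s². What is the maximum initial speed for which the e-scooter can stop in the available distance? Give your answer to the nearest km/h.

Maximum speed ≈ 18 km/h

v²/(2a) = d ⇒ v = √(2 × 4.300 × 3) = √25.80 = 5.0794 m/s.
5.0794 m/s × 3.6 = 18.286 km/h.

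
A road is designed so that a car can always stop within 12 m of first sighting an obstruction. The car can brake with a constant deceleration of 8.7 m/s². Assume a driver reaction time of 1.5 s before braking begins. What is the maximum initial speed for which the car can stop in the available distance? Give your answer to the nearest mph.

Maximum speed ≈ 14 mph

Stopping distance: v·t_r + v²/(2a) = 12 with t_r = 1.5 s and a = 8.700 m/s².
So v² + 26.100 v − 208.80 = 0.
Positive root: v = −a·t_r + √((a·t_r)² + 2a·d) = −13.050 + √(170.303 + 208.80) = 6.4206 m/s.
6.4206 m/s ÷ 0.44704 = 14.362 mph.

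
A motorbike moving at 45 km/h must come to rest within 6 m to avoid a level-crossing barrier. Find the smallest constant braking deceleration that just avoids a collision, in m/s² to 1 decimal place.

Required deceleration ≈ 13.0 m/s²

45 km/h ÷ 3.6 = 12.5000 m/s.
v² = 2a·d ⇒ a = v²/(2d) = 12.5000² / (2 × 6.000) = 156.250 / 12.000 = 13.0208 m/s².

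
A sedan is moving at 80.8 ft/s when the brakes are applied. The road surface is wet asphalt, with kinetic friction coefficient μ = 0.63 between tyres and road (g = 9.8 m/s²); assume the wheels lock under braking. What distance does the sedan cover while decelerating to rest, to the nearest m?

80.8 ft/s × 0.3048 = 24.6278 m/s.
a = μg = 0.63 × 9.8 = 6.174 m/s².
Braking distance = v²/(2a) = 24.6278² / (2 × 6.174) = 606.529 / 12.348 = 49.120 m.

Braking distance ≈ 49 m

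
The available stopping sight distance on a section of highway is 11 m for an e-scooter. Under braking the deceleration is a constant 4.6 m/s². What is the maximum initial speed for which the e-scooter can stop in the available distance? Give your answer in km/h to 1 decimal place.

v²/(2a) = d ⇒ v = √(2 × 4.600 × 11) = √101.20 = 10.0598 m/s.
10.0598 m/s × 3.6 = 36.215 km/h.

Maximum speed ≈ 36.2 km/h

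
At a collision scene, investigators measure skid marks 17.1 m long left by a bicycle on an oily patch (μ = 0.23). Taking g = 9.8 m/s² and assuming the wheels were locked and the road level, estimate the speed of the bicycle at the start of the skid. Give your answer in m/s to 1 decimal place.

Deceleration a = μg = 0.23 × 9.8 = 2.254 m/s².
v = √(2a·d) = √(2 × 2.254 × 17.1) = √77.087 = 8.7799 m/s.

Initial speed ≈ 8.8 m/s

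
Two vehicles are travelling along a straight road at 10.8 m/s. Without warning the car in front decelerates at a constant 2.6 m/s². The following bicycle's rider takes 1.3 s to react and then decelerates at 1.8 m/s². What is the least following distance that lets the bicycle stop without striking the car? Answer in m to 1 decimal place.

Leader travels v²/(2a_L) = 116.640 / 5.200 = 22.431 m before stopping.
Follower covers v·t_r = 10.8000 × 1.3 = 14.040 m while reacting, then v²/(2a_F) = 116.640 / 3.600 = 32.400 m while braking, for a total of 14.040 + 32.400 = 46.440 m.
Since a_F ≤ a_L and the follower starts braking later, the follower is never slower than the leader, so the closest approach is when both have stopped.
Minimum gap = 46.440 − 22.431 = 24.009 m.

Minimum gap ≈ 24.0 m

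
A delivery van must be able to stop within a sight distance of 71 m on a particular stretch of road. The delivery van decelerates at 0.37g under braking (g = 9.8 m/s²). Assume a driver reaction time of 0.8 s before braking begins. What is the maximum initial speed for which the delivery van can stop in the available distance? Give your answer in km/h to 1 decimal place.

Maximum speed ≈ 71.9 km/h

a = 0.37 × 9.8 = 3.626 m/s².
Stopping distance: v·t_r + v²/(2a) = 71 with t_r = 0.8 s and a = 3.626 m/s².
So v² + 5.802 v − 514.89 = 0.
Positive root: v = −a·t_r + √((a·t_r)² + 2a·d) = −2.901 + √(8.416 + 514.89) = 19.9749 m/s.
19.9749 m/s × 3.6 = 71.910 km/h.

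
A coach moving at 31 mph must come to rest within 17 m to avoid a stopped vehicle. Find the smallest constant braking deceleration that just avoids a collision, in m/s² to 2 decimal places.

Required deceleration ≈ 5.65 m/s²

31 mph × 0.44704 = 13.8582 m/s.
v² = 2a·d ⇒ a = v²/(2d) = 13.8582² / (2 × 17.000) = 192.050 / 34.000 = 5.6485 m/s².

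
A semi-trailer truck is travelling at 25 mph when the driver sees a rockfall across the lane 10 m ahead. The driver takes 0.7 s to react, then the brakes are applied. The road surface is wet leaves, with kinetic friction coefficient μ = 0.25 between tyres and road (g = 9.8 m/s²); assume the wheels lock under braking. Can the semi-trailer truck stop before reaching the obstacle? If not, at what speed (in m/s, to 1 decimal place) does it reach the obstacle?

25 mph × 0.44704 = 11.1760 m/s.
a = μg = 0.25 × 9.8 = 2.450 m/s².
Reaction distance = 11.1760 × 0.7 = 7.823 m.
Braking distance needed to stop: v²/(2a) = 124.903 / 4.900 = 25.490 m, so total needed = 7.823 + 25.490 = 33.313 m > 10 m — it cannot stop.
Distance remaining when braking begins: 10 − 7.823 = 2.177 m.
v² = v₀² − 2a·d = 124.903 − 2 × 2.450 × 2.177 = 114.236 m²/s².
v = √114.236 = 10.688 m/s.

No — it strikes the obstacle at 10.7 m/s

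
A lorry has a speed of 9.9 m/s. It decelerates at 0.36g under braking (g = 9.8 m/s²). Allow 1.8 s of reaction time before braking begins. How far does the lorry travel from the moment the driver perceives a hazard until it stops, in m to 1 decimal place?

Total stopping distance ≈ 31.7 m

a = 0.36 × 9.8 = 3.528 m/s².
Reaction distance = v·t_r = 9.9000 × 1.8 = 17.820 m.
Braking distance = v²/(2a) = 9.9000² / (2 × 3.528) = 98.010 / 7.056 = 13.890 m.
Total = 17.820 + 13.890 = 31.710 m.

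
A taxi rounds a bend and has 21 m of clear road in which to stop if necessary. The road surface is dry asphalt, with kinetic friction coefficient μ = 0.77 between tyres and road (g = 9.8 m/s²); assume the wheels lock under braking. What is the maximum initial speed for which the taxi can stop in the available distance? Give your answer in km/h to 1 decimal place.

a = μg = 0.77 × 9.8 = 7.546 m/s².
v²/(2a) = d ⇒ v = √(2 × 7.546 × 21) = √316.93 = 17.8025 m/s.
17.8025 m/s × 3.6 = 64.089 km/h.

Maximum speed ≈ 64.1 km/h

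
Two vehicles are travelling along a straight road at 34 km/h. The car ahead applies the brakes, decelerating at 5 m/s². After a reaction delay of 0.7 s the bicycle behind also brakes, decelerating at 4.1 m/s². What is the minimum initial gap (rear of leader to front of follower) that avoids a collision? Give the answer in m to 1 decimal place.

Minimum gap ≈ 8.6 m

34 km/h ÷ 3.6 = 9.4444 m/s.
Leader travels v²/(2a_L) = 89.197 / 10.000 = 8.920 m before stopping.
Follower covers v·t_r = 9.4444 × 0.7 = 6.611 m while reacting, then v²/(2a_F) = 89.197 / 8.200 = 10.878 m while braking, for a total of 6.611 + 10.878 = 17.489 m.
Since a_F ≤ a_L and the follower starts braking later, the follower is never slower than the leader, so the closest approach is when both have stopped.
Minimum gap = 17.489 − 8.920 = 8.569 m.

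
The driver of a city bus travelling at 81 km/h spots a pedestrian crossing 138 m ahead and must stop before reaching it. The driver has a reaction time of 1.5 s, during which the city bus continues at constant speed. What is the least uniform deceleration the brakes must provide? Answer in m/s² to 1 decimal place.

81 km/h ÷ 3.6 = 22.5000 m/s.
Distance covered during reaction = 22.5000 × 1.5 = 33.750 m.
Distance available for braking: 138 − 33.750 = 104.250 m.
v² = 2a·d ⇒ a = v²/(2d) = 22.5000² / (2 × 104.250) = 506.250 / 208.500 = 2.4281 m/s².

Required deceleration ≈ 2.4 m/s²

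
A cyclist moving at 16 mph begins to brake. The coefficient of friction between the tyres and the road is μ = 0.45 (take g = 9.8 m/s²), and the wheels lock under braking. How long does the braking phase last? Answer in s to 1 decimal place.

16 mph × 0.44704 = 7.1526 m/s.
a = μg = 0.45 × 9.8 = 4.410 m/s².
Braking time = v/a = 7.1526 / 4.410 = 1.622 s.

Braking time ≈ 1.6 s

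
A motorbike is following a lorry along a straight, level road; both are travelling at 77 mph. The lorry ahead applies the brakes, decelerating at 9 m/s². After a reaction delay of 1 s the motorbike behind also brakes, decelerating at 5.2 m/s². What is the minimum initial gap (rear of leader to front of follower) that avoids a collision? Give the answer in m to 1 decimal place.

77 mph × 0.44704 = 34.4221 m/s.
Leader travels v²/(2a_L) = 1184.881 / 18.000 = 65.827 m before stopping.
Follower covers v·t_r = 34.4221 × 1 = 34.422 m while reacting, then v²/(2a_F) = 1184.881 / 10.400 = 113.931 m while braking, for a total of 34.422 + 113.931 = 148.353 m.
Since a_F ≤ a_L and the follower starts braking later, the follower is never slower than the leader, so the closest approach is when both have stopped.
Minimum gap = 148.353 − 65.827 = 82.526 m.

Minimum gap ≈ 82.5 m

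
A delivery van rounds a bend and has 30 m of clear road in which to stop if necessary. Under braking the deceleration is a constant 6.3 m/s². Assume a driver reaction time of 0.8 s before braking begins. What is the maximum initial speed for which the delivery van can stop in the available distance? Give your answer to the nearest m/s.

Stopping distance: v·t_r + v²/(2a) = 30 with t_r = 0.8 s and a = 6.300 m/s².
So v² + 10.080 v − 378.00 = 0.
Positive root: v = −a·t_r + √((a·t_r)² + 2a·d) = −5.040 + √(25.402 + 378.00) = 15.0449 m/s.

Maximum speed ≈ 15 m/s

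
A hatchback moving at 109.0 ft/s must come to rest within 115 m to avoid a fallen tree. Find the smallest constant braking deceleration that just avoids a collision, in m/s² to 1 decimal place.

109 ft/s × 0.3048 = 33.2232 m/s.
v² = 2a·d ⇒ a = v²/(2d) = 33.2232² / (2 × 115.000) = 1103.781 / 230.000 = 4.7990 m/s².

Required deceleration ≈ 4.8 m/s²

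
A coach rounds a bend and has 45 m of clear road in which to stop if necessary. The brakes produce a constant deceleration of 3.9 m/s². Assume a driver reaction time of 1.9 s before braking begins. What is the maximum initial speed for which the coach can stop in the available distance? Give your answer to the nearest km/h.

Maximum speed ≈ 46 km/h

Stopping distance: v·t_r + v²/(2a) = 45 with t_r = 1.9 s and a = 3.900 m/s².
So v² + 14.820 v − 351.00 = 0.
Positive root: v = −a·t_r + √((a·t_r)² + 2a·d) = −7.410 + √(54.908 + 351.00) = 12.7372 m/s.
12.7372 m/s × 3.6 = 45.854 km/h.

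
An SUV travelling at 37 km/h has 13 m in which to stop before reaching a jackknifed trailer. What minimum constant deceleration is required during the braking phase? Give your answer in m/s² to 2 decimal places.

Required deceleration ≈ 4.06 m/s²

37 km/h ÷ 3.6 = 10.2778 m/s.
v² = 2a·d ⇒ a = v²/(2d) = 10.2778² / (2 × 13.000) = 105.633 / 26.000 = 4.0628 m/s².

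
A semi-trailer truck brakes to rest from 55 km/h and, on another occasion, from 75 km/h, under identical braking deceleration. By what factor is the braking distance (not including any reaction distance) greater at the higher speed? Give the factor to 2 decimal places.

Braking distance d = v²/(2a), so with a fixed, d ∝ v².
Factor = (75/55)² = 1.3636² = 1.8594.

Factor ≈ 1.86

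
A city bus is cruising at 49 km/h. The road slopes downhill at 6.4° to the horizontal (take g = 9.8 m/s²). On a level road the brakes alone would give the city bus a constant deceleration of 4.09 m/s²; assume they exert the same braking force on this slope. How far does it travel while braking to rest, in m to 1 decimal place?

Braking distance ≈ 30.9 m

49 km/h ÷ 3.6 = 13.6111 m/s.
Gravity along the downhill slope reduces the braking deceleration: a_eff = 4.090 − 9.8·sin 6.4° = 4.090 − 1.092 = 2.998 m/s².
Braking distance = v²/(2a) = 13.6111² / (2 × 2.998) = 185.262 / 5.996 = 30.898 m.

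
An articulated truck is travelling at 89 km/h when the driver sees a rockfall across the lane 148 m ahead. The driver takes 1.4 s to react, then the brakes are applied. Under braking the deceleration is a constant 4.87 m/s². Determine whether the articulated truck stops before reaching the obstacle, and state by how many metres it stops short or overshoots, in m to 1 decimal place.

Yes — it stops 50.6 m short of the obstacle

89 km/h ÷ 3.6 = 24.7222 m/s.
Reaction distance = 24.7222 × 1.4 = 34.611 m.
Braking distance = v²/(2a) = 611.187 / 9.740 = 62.750 m.
Total stopping distance = 34.611 + 62.750 = 97.361 m, vs 148 m available — it stops with 148 − 97.361 = 50.639 m to spare.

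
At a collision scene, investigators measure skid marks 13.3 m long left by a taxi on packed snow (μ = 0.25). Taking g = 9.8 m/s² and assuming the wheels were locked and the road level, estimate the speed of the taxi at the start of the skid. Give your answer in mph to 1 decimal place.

Initial speed ≈ 18.1 mph

Deceleration a = μg = 0.25 × 9.8 = 2.450 m/s².
v = √(2a·d) = √(2 × 2.450 × 13.3) = √65.170 = 8.0728 m/s.
= 8.0728 ÷ 0.44704 = 18.058 mph.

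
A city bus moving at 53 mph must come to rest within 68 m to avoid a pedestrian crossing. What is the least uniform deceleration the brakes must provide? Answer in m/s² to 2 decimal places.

53 mph × 0.44704 = 23.6931 m/s.
v² = 2a·d ⇒ a = v²/(2d) = 23.6931² / (2 × 68.000) = 561.363 / 136.000 = 4.1277 m/s².

Required deceleration ≈ 4.13 m/s²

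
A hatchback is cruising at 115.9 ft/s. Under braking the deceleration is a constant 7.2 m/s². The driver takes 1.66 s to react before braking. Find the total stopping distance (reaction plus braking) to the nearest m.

115.9 ft/s × 0.3048 = 35.3263 m/s.
Reaction distance = v·t_r = 35.3263 × 1.66 = 58.642 m.
Braking distance = v²/(2a) = 35.3263² / (2 × 7.200) = 1247.947 / 14.400 = 86.663 m.
Total = 58.642 + 86.663 = 145.305 m.

Total stopping distance ≈ 145 m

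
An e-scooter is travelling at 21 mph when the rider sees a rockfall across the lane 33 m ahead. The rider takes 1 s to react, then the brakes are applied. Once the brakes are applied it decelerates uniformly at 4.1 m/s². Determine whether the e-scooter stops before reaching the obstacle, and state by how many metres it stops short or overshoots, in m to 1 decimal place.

Yes — it stops 12.9 m short of the obstacle

21 mph × 0.44704 = 9.3878 m/s.
Reaction distance = 9.3878 × 1 = 9.388 m.
Braking distance = v²/(2a) = 88.131 / 8.200 = 10.748 m.
Total stopping distance = 9.388 + 10.748 = 20.136 m, vs 33 m available — it stops with 33 − 20.136 = 12.864 m to spare.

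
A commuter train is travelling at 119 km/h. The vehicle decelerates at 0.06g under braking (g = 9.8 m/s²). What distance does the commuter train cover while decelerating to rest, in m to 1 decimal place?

Braking distance ≈ 929.1 m

119 km/h ÷ 3.6 = 33.0556 m/s.
a = 0.06 × 9.8 = 0.588 m/s².
Braking distance = v²/(2a) = 33.0556² / (2 × 0.588) = 1092.673 / 1.176 = 929.144 m.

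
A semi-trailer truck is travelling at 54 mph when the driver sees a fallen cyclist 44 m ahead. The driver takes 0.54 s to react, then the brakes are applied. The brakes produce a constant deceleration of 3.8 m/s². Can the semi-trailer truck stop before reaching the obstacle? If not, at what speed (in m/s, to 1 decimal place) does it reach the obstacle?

No — it strikes the obstacle at 18.6 m/s

54 mph × 0.44704 = 24.1402 m/s.
Reaction distance = 24.1402 × 0.54 = 13.036 m.
Braking distance needed to stop: v²/(2a) = 582.749 / 7.600 = 76.678 m, so total needed = 13.036 + 76.678 = 89.714 m > 44 m — it cannot stop.
Distance remaining when braking begins: 44 − 13.036 = 30.964 m.
v² = v₀² − 2a·d = 582.749 − 2 × 3.800 × 30.964 = 347.423 m²/s².
v = √347.423 = 18.639 m/s.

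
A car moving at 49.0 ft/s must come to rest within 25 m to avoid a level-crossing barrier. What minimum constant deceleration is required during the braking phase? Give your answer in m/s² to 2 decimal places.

49 ft/s × 0.3048 = 14.9352 m/s.
v² = 2a·d ⇒ a = v²/(2d) = 14.9352² / (2 × 25.000) = 223.060 / 50.000 = 4.4612 m/s².

Required deceleration ≈ 4.46 m/s²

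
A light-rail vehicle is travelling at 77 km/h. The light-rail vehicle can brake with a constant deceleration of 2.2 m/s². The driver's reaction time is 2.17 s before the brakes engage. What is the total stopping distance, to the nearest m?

Total stopping distance ≈ 150 m

77 km/h ÷ 3.6 = 21.3889 m/s.
Reaction distance = v·t_r = 21.3889 × 2.17 = 46.414 m.
Braking distance = v²/(2a) = 21.3889² / (2 × 2.200) = 457.485 / 4.400 = 103.974 m.
Total = 46.414 + 103.974 = 150.388 m.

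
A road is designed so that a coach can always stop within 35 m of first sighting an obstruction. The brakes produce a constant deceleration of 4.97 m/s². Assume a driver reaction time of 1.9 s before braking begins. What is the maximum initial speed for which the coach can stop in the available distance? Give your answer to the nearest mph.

Maximum speed ≈ 26 mph

Stopping distance: v·t_r + v²/(2a) = 35 with t_r = 1.9 s and a = 4.970 m/s².
So v² + 18.886 v − 347.90 = 0.
Positive root: v = −a·t_r + √((a·t_r)² + 2a·d) = −9.443 + √(89.170 + 347.90) = 11.4632 m/s.
11.4632 m/s ÷ 0.44704 = 25.642 mph.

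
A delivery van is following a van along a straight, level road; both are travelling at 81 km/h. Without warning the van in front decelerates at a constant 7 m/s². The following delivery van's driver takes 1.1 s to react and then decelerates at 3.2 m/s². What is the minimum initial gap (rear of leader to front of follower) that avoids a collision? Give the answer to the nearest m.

81 km/h ÷ 3.6 = 22.5000 m/s.
Leader travels v²/(2a_L) = 506.250 / 14.000 = 36.161 m before stopping.
Follower covers v·t_r = 22.5000 × 1.1 = 24.750 m while reacting, then v²/(2a_F) = 506.250 / 6.400 = 79.102 m while braking, for a total of 24.750 + 79.102 = 103.852 m.
Since a_F ≤ a_L and the follower starts braking later, the follower is never slower than the leader, so the closest approach is when both have stopped.
Minimum gap = 103.852 − 36.161 = 67.691 m.

Minimum gap ≈ 68 m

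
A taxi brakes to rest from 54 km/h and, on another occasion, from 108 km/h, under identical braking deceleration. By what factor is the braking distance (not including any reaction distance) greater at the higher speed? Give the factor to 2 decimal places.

Factor ≈ 4.00

Braking distance d = v²/(2a), so with a fixed, d ∝ v².
Factor = (108/54)² = 2.0000² = 4.0000.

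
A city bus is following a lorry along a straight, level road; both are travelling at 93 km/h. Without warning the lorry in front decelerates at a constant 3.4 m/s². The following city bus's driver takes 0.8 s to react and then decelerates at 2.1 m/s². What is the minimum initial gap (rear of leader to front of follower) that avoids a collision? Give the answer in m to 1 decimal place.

Minimum gap ≈ 81.4 m

93 km/h ÷ 3.6 = 25.8333 m/s.
Leader travels v²/(2a_L) = 667.359 / 6.800 = 98.141 m before stopping.
Follower covers v·t_r = 25.8333 × 0.8 = 20.667 m while reacting, then v²/(2a_F) = 667.359 / 4.200 = 158.895 m while braking, for a total of 20.667 + 158.895 = 179.562 m.
Since a_F ≤ a_L and the follower starts braking later, the follower is never slower than the leader, so the closest approach is when both have stopped.
Minimum gap = 179.562 − 98.141 = 81.421 m.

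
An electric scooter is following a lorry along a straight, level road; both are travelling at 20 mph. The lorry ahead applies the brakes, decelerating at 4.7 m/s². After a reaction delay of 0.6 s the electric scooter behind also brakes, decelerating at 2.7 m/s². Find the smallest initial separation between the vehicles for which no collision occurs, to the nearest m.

Minimum gap ≈ 12 m

20 mph × 0.44704 = 8.9408 m/s.
Leader travels v²/(2a_L) = 79.938 / 9.400 = 8.504 m before stopping.
Follower covers v·t_r = 8.9408 × 0.6 = 5.364 m while reacting, then v²/(2a_F) = 79.938 / 5.400 = 14.803 m while braking, for a total of 5.364 + 14.803 = 20.167 m.
Since a_F ≤ a_L and the follower starts braking later, the follower is never slower than the leader, so the closest approach is when both have stopped.
Minimum gap = 20.167 − 8.504 = 11.663 m.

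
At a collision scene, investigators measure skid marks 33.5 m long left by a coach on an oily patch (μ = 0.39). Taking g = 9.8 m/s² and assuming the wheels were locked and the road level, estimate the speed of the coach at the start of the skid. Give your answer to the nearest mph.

Deceleration a = μg = 0.39 × 9.8 = 3.822 m/s².
v = √(2a·d) = √(2 × 3.822 × 33.5) = √256.074 = 16.0023 m/s.
= 16.0023 ÷ 0.44704 = 35.796 mph.

Initial speed ≈ 36 mph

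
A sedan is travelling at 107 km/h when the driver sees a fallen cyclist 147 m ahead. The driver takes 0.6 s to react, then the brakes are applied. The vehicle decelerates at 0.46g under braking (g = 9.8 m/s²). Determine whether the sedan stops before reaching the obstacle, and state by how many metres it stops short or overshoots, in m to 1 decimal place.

107 km/h ÷ 3.6 = 29.7222 m/s.
a = 0.46 × 9.8 = 4.508 m/s².
Reaction distance = 29.7222 × 0.6 = 17.833 m.
Braking distance = v²/(2a) = 883.409 / 9.016 = 97.982 m.
Total stopping distance = 17.833 + 97.982 = 115.815 m, vs 147 m available — it stops with 147 − 115.815 = 31.185 m to spare.

Yes — it stops 31.2 m short of the obstacle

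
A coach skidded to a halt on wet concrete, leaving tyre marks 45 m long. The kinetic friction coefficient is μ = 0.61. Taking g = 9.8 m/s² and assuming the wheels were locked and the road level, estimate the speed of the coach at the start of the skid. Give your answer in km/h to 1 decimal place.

Deceleration a = μg = 0.61 × 9.8 = 5.978 m/s².
v = √(2a·d) = √(2 × 5.978 × 45) = √538.020 = 23.1953 m/s.
= 23.1953 × 3.6 = 83.503 km/h.

Initial speed ≈ 83.5 km/h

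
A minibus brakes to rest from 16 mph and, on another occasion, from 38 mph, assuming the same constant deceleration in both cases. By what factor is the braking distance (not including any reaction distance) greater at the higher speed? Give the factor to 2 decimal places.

Factor ≈ 5.64

Braking distance d = v²/(2a), so with a fixed, d ∝ v².
Factor = (38/16)² = 2.3750² = 5.6406.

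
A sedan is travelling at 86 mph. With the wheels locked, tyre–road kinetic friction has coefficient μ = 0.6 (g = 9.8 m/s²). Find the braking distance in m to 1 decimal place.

Braking distance ≈ 125.7 m

86 mph × 0.44704 = 38.4454 m/s.
a = μg = 0.6 × 9.8 = 5.880 m/s².
Braking distance = v²/(2a) = 38.4454² / (2 × 5.880) = 1478.049 / 11.760 = 125.684 m.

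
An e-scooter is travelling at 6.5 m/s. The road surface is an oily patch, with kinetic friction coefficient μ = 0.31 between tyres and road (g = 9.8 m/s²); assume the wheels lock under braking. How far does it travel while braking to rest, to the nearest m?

Braking distance ≈ 7 m

a = μg = 0.31 × 9.8 = 3.038 m/s².
Braking distance = v²/(2a) = 6.5000² / (2 × 3.038) = 42.250 / 6.076 = 6.954 m.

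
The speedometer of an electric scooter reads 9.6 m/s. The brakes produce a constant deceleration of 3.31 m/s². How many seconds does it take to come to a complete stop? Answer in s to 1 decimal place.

Braking time = v/a = 9.6000 / 3.310 = 2.900 s.

Braking time ≈ 2.9 s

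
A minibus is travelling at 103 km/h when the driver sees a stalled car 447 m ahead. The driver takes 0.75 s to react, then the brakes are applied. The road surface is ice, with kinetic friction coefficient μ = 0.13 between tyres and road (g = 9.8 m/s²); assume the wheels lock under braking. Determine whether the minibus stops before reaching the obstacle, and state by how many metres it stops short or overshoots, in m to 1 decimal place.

Yes — it stops 104.3 m short of the obstacle

103 km/h ÷ 3.6 = 28.6111 m/s.
a = μg = 0.13 × 9.8 = 1.274 m/s².
Reaction distance = 28.6111 × 0.75 = 21.458 m.
Braking distance = v²/(2a) = 818.595 / 2.548 = 321.270 m.
Total stopping distance = 21.458 + 321.270 = 342.728 m, vs 447 m available — it stops with 447 − 342.728 = 104.272 m to spare.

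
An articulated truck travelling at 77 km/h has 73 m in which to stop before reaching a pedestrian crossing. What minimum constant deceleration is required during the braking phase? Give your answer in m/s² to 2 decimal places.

77 km/h ÷ 3.6 = 21.3889 m/s.
v² = 2a·d ⇒ a = v²/(2d) = 21.3889² / (2 × 73.000) = 457.485 / 146.000 = 3.1335 m/s².

Required deceleration ≈ 3.13 m/s²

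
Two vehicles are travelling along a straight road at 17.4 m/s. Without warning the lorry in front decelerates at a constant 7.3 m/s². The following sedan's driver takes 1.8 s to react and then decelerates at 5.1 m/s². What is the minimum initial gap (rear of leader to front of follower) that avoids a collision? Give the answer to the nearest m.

Leader travels v²/(2a_L) = 302.760 / 14.600 = 20.737 m before stopping.
Follower covers v·t_r = 17.4000 × 1.8 = 31.320 m while reacting, then v²/(2a_F) = 302.760 / 10.200 = 29.682 m while braking, for a total of 31.320 + 29.682 = 61.002 m.
Since a_F ≤ a_L and the follower starts braking later, the follower is never slower than the leader, so the closest approach is when both have stopped.
Minimum gap = 61.002 − 20.737 = 40.265 m.

Minimum gap ≈ 40 m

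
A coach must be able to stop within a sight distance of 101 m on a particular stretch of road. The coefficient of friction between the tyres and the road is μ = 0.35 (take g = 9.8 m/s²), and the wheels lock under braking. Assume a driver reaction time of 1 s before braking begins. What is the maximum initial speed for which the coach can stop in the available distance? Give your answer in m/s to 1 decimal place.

Maximum speed ≈ 23.1 m/s

a = μg = 0.35 × 9.8 = 3.430 m/s².
Stopping distance: v·t_r + v²/(2a) = 101 with t_r = 1 s and a = 3.430 m/s².
So v² + 6.860 v − 692.86 = 0.
Positive root: v = −a·t_r + √((a·t_r)² + 2a·d) = −3.430 + √(11.765 + 692.86) = 23.1148 m/s.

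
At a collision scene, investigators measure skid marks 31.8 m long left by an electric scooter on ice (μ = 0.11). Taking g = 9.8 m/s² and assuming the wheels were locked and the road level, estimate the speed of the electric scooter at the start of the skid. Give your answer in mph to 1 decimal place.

Initial speed ≈ 18.5 mph

Deceleration a = μg = 0.11 × 9.8 = 1.078 m/s².
v = √(2a·d) = √(2 × 1.078 × 31.8) = √68.561 = 8.2802 m/s.
= 8.2802 ÷ 0.44704 = 18.522 mph.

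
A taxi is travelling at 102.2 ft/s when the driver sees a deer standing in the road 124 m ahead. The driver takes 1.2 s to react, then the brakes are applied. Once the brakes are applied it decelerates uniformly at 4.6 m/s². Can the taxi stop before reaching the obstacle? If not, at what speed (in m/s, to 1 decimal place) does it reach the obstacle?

No — it strikes the obstacle at 13.2 m/s

102.2 ft/s × 0.3048 = 31.1506 m/s.
Reaction distance = 31.1506 × 1.2 = 37.381 m.
Braking distance needed to stop: v²/(2a) = 970.360 / 9.200 = 105.474 m, so total needed = 37.381 + 105.474 = 142.855 m > 124 m — it cannot stop.
Distance remaining when braking begins: 124 − 37.381 = 86.619 m.
v² = v₀² − 2a·d = 970.360 − 2 × 4.600 × 86.619 = 173.465 m²/s².
v = √173.465 = 13.171 m/s.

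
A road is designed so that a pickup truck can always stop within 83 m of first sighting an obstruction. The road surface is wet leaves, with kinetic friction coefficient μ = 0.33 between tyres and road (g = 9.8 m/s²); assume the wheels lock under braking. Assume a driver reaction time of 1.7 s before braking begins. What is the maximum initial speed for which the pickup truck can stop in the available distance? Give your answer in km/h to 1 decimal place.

a = μg = 0.33 × 9.8 = 3.234 m/s².
Stopping distance: v·t_r + v²/(2a) = 83 with t_r = 1.7 s and a = 3.234 m/s².
So v² + 10.996 v − 536.84 = 0.
Positive root: v = −a·t_r + √((a·t_r)² + 2a·d) = −5.498 + √(30.228 + 536.84) = 18.3152 m/s.
18.3152 m/s × 3.6 = 65.935 km/h.

Maximum speed ≈ 65.9 km/h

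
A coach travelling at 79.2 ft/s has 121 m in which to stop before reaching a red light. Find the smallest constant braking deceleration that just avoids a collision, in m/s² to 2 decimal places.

79.2 ft/s × 0.3048 = 24.1402 m/s.
v² = 2a·d ⇒ a = v²/(2d) = 24.1402² / (2 × 121.000) = 582.749 / 242.000 = 2.4081 m/s².

Required deceleration ≈ 2.41 m/s²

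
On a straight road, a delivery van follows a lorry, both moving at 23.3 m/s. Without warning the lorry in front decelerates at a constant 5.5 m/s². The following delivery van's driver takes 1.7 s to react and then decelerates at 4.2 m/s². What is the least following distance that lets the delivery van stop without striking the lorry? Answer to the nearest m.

Minimum gap ≈ 55 m

Leader travels v²/(2a_L) = 542.890 / 11.000 = 49.354 m before stopping.
Follower covers v·t_r = 23.3000 × 1.7 = 39.610 m while reacting, then v²/(2a_F) = 542.890 / 8.400 = 64.630 m while braking, for a total of 39.610 + 64.630 = 104.240 m.
Since a_F ≤ a_L and the follower starts braking later, the follower is never slower than the leader, so the closest approach is when both have stopped.
Minimum gap = 104.240 − 49.354 = 54.886 m.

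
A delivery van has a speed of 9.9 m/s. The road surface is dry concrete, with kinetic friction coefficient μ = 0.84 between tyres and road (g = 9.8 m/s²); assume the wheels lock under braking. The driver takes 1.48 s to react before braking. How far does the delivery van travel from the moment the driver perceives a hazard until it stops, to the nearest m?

Total stopping distance ≈ 21 m

a = μg = 0.84 × 9.8 = 8.232 m/s².
Reaction distance = v·t_r = 9.9000 × 1.48 = 14.652 m.
Braking distance = v²/(2a) = 9.9000² / (2 × 8.232) = 98.010 / 16.464 = 5.953 m.
Total = 14.652 + 5.953 = 20.605 m.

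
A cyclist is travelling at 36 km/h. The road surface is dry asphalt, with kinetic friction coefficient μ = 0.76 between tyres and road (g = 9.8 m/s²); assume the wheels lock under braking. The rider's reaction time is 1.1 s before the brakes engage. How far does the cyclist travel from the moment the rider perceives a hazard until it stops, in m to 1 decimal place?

36 km/h ÷ 3.6 = 10.0000 m/s.
a = μg = 0.76 × 9.8 = 7.448 m/s².
Reaction distance = v·t_r = 10.0000 × 1.1 = 11.000 m.
Braking distance = v²/(2a) = 10.0000² / (2 × 7.448) = 100.000 / 14.896 = 6.713 m.
Total = 11.000 + 6.713 = 17.713 m.

Total stopping distance ≈ 17.7 m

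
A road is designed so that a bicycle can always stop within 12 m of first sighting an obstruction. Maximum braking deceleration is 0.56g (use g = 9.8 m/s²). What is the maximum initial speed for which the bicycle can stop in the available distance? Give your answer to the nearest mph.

a = 0.56 × 9.8 = 5.488 m/s².
v²/(2a) = d ⇒ v = √(2 × 5.488 × 12) = √131.71 = 11.4765 m/s.
11.4765 m/s ÷ 0.44704 = 25.672 mph.

Maximum speed ≈ 26 mph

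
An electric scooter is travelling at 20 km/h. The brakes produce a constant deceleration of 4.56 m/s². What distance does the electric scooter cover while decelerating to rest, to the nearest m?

Braking distance ≈ 3 m

20 km/h ÷ 3.6 = 5.5556 m/s.
Braking distance = v²/(2a) = 5.5556² / (2 × 4.560) = 30.865 / 9.120 = 3.384 m.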